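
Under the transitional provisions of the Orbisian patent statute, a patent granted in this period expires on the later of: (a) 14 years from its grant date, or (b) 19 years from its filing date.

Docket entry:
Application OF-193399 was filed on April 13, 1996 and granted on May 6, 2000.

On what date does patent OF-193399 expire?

(a) grant + 14 years → 6 May 2014.
(b) filing + 19 years → 13 April 2015.
Later of the two: 13 April 2015.

April 13, 2015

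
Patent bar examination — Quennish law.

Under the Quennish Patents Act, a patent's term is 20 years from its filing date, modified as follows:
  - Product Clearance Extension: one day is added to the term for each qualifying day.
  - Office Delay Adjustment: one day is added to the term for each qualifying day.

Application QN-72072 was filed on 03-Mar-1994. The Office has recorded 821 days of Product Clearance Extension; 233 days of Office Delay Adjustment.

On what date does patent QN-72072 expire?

January 20, 2017

Base term: filing date + 20 years → 3 March 2014.
Product Clearance Extension: +821 days → 1 June 2016.
Office Delay Adjustment: +233 days → 20 January 2017.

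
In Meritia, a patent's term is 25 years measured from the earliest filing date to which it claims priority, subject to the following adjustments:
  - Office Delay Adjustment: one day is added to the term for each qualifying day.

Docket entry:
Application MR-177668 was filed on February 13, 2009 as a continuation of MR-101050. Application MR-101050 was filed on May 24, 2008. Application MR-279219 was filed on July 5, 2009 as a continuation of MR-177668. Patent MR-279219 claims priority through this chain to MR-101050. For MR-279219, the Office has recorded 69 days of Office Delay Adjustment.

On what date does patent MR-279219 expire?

Earliest priority filing: 24 May 2008.
Base term: 24 May 2008 + 25 years → 24 May 2033.
Office Delay Adjustment: +69 days → 1 August 2033.

2033-08-01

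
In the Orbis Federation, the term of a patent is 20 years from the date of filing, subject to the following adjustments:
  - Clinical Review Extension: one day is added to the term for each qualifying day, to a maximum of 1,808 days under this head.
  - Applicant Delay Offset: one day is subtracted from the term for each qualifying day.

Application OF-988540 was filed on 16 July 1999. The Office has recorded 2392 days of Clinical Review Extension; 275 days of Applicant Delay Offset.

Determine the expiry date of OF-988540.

Base term: filing date + 20 years → 16 July 2019.
Clinical Review Extension: 2392 days claimed exceeds the 1808-day cap, so +1808 days → 27 June 2024.
Applicant Delay Offset: −275 days → 26 September 2023.

September 26, 2023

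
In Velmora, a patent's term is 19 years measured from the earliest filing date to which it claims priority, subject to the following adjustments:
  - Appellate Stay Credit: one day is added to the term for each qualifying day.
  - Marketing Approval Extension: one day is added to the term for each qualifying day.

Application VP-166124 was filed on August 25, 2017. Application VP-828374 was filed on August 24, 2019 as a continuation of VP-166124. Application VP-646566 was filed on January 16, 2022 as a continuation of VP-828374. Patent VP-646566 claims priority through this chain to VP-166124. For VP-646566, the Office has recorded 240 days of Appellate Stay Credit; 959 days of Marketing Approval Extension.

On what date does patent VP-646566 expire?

Earliest priority filing: 25 August 2017.
Base term: 25 August 2017 + 19 years → 25 August 2036.
Appellate Stay Credit: +240 days → 22 April 2037.
Marketing Approval Extension: +959 days → 7 December 2039.

2039-12-07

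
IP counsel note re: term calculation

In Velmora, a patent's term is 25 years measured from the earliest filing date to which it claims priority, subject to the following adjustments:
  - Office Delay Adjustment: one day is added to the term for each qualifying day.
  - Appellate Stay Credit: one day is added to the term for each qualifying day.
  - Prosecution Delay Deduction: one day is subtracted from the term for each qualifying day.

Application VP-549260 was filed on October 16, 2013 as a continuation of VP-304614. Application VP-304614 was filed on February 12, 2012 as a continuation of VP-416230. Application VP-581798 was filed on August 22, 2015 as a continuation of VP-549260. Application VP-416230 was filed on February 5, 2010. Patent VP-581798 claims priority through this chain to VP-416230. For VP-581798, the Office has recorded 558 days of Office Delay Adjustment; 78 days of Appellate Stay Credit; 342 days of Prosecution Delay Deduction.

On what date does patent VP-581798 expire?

Earliest priority filing: 5 February 2010.
Base term: 5 February 2010 + 25 years → 5 February 2035.
Office Delay Adjustment: +558 days → 16 August 2036.
Appellate Stay Credit: +78 days → 2 November 2036.
Prosecution Delay Deduction: −342 days → 26 November 2035.

November 26, 2035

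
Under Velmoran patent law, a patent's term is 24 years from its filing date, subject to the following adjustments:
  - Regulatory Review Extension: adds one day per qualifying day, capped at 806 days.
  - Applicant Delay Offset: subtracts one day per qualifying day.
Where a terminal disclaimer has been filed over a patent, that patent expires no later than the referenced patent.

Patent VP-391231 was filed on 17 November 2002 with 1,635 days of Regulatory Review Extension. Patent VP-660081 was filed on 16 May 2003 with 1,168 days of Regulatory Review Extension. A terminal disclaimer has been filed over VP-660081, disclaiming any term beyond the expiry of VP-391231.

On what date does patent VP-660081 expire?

Natural term of VP-660081:
  Base: filing + 24 years → 16 May 2027.
  Regulatory Review Extension: 1168 days claimed exceeds the 806-day cap, so +806 days → 30 July 2029.
Expiry of referenced patent VP-391231:
  Base: filing + 24 years → 17 November 2026.
  Regulatory Review Extension: 1635 days claimed exceeds the 806-day cap, so +806 days → 31 January 2029.
Terminal disclaimer: VP-660081 expires on the earlier of 30 July 2029 and 31 January 2029.

January 31, 2029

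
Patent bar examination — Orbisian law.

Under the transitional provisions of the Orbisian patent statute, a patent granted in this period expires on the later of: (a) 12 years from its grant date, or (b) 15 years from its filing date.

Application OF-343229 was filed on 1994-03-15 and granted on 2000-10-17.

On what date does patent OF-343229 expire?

October 17, 2012

(a) grant + 12 years → 17 October 2012.
(b) filing + 15 years → 15 March 2009.
Later of the two: 17 October 2012.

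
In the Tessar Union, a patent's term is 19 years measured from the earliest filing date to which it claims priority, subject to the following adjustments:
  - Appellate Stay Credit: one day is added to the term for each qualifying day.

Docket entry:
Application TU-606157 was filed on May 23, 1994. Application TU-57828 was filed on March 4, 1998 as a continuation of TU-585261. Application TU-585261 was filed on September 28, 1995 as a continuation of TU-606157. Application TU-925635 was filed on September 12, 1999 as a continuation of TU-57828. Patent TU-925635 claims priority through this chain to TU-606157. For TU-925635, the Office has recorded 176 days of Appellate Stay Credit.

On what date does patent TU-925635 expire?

Earliest priority filing: 23 May 1994.
Base term: 23 May 1994 + 19 years → 23 May 2013.
Appellate Stay Credit: +176 days → 15 November 2013.

2013-11-15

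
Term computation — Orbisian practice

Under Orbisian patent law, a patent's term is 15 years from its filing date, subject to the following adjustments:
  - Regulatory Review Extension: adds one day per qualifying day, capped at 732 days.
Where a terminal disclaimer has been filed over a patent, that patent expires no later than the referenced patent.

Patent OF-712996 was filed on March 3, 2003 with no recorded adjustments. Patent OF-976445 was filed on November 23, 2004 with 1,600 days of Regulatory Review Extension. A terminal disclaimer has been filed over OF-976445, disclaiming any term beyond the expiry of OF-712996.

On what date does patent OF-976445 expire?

March 3, 2018

Natural term of OF-976445:
  Base: filing + 15 years → 23 November 2019.
  Regulatory Review Extension: 1600 days claimed exceeds the 732-day cap, so +732 days → 24 November 2021.
Expiry of referenced patent OF-712996:
  Base: filing + 15 years → 3 March 2018.
Terminal disclaimer: OF-976445 expires on the earlier of 24 November 2021 and 3 March 2018.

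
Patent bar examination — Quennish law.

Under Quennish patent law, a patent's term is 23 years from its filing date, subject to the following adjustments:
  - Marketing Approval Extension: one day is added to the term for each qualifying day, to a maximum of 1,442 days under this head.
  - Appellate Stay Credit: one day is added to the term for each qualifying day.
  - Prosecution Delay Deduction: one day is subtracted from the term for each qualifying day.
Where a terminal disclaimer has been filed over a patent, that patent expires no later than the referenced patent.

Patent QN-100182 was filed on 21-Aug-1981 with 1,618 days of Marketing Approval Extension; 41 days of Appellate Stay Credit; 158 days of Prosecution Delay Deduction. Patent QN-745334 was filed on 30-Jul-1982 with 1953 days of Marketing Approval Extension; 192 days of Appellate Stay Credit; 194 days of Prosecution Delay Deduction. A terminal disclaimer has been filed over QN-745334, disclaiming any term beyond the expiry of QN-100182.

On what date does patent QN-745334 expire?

2008-04-07

Natural term of QN-745334:
  Base: filing + 23 years → 30 July 2005.
  Marketing Approval Extension: 1953 days claimed exceeds the 1442-day cap, so +1442 days → 11 July 2009.
  Appellate Stay Credit: +192 days → 19 January 2010.
  Prosecution Delay Deduction: −194 days → 9 July 2009.
Expiry of referenced patent QN-100182:
  Base: filing + 23 years → 21 August 2004.
  Marketing Approval Extension: 1618 days claimed exceeds the 1442-day cap, so +1442 days → 2 August 2008.
  Appellate Stay Credit: +41 days → 12 September 2008.
  Prosecution Delay Deduction: −158 days → 7 April 2008.
Terminal disclaimer: QN-745334 expires on the earlier of 9 July 2009 and 7 April 2008.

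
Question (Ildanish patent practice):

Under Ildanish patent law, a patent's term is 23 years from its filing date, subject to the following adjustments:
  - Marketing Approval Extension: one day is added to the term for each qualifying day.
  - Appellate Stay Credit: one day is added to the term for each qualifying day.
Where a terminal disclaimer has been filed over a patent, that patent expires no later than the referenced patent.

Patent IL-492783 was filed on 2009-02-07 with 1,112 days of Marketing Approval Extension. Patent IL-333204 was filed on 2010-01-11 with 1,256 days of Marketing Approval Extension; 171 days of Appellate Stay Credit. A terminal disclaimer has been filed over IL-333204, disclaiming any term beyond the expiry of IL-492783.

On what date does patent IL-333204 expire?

Natural term of IL-333204:
  Base: filing + 23 years → 11 January 2033.
  Marketing Approval Extension: +1256 days → 20 June 2036.
  Appellate Stay Credit: +171 days → 8 December 2036.
Expiry of referenced patent IL-492783:
  Base: filing + 23 years → 7 February 2032.
  Marketing Approval Extension: +1112 days → 23 February 2035.
Terminal disclaimer: IL-333204 expires on the earlier of 8 December 2036 and 23 February 2035.

February 23, 2035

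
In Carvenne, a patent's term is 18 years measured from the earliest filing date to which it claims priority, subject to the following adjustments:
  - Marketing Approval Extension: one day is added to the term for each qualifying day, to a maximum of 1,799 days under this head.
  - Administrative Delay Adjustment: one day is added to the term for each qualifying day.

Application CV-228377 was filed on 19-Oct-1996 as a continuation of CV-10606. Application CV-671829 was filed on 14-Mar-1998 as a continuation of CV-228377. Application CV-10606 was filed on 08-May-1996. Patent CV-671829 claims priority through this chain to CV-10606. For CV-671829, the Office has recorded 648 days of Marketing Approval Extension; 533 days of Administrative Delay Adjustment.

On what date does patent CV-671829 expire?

Earliest priority filing: 8 May 1996.
Base term: 8 May 1996 + 18 years → 8 May 2014.
Marketing Approval Extension: 648 days (within the 1799-day cap) → +648 days → 15 February 2016.
Administrative Delay Adjustment: +533 days → 1 August 2017.

August 1, 2017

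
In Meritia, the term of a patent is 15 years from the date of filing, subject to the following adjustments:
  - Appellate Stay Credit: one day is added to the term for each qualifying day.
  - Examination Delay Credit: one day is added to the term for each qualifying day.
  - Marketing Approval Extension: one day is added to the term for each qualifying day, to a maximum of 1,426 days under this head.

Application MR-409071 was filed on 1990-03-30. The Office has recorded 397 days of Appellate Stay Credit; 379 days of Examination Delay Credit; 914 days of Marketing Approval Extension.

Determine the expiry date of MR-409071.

2009-11-14

Base term: filing date + 15 years → 30 March 2005.
Appellate Stay Credit: +397 days → 1 May 2006.
Examination Delay Credit: +379 days → 15 May 2007.
Marketing Approval Extension: 914 days (within the 1426-day cap) → +914 days → 14 November 2009.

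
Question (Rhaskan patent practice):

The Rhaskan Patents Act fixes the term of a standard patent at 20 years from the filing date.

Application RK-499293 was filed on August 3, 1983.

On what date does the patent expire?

Filing date + 20 years → 3 August 2003.

2003-08-03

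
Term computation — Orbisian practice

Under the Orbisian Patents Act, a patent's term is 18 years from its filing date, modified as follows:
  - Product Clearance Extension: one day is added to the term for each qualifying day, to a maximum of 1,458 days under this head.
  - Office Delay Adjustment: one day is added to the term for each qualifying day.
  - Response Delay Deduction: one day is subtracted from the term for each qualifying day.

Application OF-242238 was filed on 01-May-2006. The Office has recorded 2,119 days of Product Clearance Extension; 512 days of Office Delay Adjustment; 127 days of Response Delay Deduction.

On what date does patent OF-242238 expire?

Base term: filing date + 18 years → 1 May 2024.
Product Clearance Extension: 2119 days claimed exceeds the 1458-day cap, so +1458 days → 28 April 2028.
Office Delay Adjustment: +512 days → 22 September 2029.
Response Delay Deduction: −127 days → 18 May 2029.

May 18, 2029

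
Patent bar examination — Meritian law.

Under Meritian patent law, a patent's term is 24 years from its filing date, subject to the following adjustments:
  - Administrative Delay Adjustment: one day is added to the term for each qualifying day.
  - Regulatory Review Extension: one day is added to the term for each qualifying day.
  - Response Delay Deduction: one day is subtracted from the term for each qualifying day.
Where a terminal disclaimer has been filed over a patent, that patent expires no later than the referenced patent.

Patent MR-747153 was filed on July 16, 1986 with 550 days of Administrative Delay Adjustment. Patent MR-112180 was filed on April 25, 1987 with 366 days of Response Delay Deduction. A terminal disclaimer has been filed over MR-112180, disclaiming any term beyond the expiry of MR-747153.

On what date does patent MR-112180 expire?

Natural term of MR-112180:
  Base: filing + 24 years → 25 April 2011.
  Response Delay Deduction: −366 days → 24 April 2010.
Expiry of referenced patent MR-747153:
  Base: filing + 24 years → 16 July 2010.
  Administrative Delay Adjustment: +550 days → 17 January 2012.
Terminal disclaimer: MR-112180 expires on the earlier of 24 April 2010 and 17 January 2012.

2010-04-24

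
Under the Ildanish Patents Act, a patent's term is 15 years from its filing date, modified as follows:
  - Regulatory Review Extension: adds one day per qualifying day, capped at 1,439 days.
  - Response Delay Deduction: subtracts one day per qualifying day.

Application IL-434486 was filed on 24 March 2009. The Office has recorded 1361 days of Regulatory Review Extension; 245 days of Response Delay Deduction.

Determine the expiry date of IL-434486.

Base term: filing date + 15 years → 24 March 2024.
Regulatory Review Extension: 1361 days (within the 1439-day cap) → +1361 days → 15 December 2027.
Response Delay Deduction: −245 days → 14 April 2027.

April 14, 2027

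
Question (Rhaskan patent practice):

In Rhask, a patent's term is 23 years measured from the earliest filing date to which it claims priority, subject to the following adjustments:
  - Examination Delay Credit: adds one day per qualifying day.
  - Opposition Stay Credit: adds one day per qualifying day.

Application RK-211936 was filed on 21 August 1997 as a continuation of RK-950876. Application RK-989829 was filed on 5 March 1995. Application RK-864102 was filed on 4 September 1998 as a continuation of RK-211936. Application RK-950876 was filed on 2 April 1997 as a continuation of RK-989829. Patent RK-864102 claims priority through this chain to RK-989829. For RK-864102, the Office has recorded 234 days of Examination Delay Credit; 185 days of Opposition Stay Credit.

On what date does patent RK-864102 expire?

April 28, 2019

Earliest priority filing: 5 March 1995.
Base term: 5 March 1995 + 23 years → 5 March 2018.
Examination Delay Credit: +234 days → 25 October 2018.
Opposition Stay Credit: +185 days → 28 April 2019.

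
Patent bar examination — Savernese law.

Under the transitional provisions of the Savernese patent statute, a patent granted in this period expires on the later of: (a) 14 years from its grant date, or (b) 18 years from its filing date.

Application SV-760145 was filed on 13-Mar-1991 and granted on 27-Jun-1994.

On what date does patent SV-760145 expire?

(a) grant + 14 years → 27 June 2008.
(b) filing + 18 years → 13 March 2009.
Later of the two: 13 March 2009.

March 13, 2009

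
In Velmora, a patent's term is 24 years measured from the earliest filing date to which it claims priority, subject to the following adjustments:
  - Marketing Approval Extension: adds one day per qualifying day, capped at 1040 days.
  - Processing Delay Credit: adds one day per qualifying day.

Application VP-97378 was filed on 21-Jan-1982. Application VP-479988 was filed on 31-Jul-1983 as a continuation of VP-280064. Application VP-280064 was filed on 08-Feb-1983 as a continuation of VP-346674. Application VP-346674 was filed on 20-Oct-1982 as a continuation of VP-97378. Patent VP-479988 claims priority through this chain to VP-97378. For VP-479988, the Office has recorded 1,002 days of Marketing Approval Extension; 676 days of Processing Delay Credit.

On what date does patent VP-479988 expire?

2010-08-26

Earliest priority filing: 21 January 1982.
Base term: 21 January 1982 + 24 years → 21 January 2006.
Marketing Approval Extension: 1002 days (within the 1040-day cap) → +1002 days → 19 October 2008.
Processing Delay Credit: +676 days → 26 August 2010.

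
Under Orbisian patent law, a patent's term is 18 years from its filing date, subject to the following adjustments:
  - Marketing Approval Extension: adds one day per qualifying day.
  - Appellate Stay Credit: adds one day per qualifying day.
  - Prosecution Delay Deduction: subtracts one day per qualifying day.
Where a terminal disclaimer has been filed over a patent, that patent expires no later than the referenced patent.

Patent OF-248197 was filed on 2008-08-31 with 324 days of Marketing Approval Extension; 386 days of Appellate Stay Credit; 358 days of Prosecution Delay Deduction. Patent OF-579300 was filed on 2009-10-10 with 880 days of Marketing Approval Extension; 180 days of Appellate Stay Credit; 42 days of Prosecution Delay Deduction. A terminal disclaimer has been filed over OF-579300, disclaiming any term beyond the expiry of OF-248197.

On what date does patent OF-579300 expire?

Natural term of OF-579300:
  Base: filing + 18 years → 10 October 2027.
  Marketing Approval Extension: +880 days → 8 March 2030.
  Appellate Stay Credit: +180 days → 4 September 2030.
  Prosecution Delay Deduction: −42 days → 24 July 2030.
Expiry of referenced patent OF-248197:
  Base: filing + 18 years → 31 August 2026.
  Marketing Approval Extension: +324 days → 21 July 2027.
  Appellate Stay Credit: +386 days → 10 August 2028.
  Prosecution Delay Deduction: −358 days → 18 August 2027.
Terminal disclaimer: OF-579300 expires on the earlier of 24 July 2030 and 18 August 2027.

August 18, 2027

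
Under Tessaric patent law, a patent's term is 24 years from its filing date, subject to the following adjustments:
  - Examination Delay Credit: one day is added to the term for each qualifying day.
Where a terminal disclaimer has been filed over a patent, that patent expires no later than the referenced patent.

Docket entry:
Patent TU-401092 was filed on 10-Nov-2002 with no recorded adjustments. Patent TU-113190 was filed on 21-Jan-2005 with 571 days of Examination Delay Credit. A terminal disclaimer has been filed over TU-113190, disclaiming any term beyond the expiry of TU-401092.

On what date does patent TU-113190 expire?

November 10, 2026

Natural term of TU-113190:
  Base: filing + 24 years → 21 January 2029.
  Examination Delay Credit: +571 days → 15 August 2030.
Expiry of referenced patent TU-401092:
  Base: filing + 24 years → 10 November 2026.
Terminal disclaimer: TU-113190 expires on the earlier of 15 August 2030 and 10 November 2026.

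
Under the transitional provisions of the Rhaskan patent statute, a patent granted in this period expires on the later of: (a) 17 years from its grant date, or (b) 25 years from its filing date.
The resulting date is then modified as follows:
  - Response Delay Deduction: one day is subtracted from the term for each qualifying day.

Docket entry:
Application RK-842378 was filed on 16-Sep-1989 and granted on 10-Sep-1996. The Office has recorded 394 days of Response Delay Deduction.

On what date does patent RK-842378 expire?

(a) grant + 17 years → 10 September 2013.
(b) filing + 25 years → 16 September 2014.
Later of the two: 16 September 2014.
Response Delay Deduction: −394 days → 18 August 2013.

2013-08-18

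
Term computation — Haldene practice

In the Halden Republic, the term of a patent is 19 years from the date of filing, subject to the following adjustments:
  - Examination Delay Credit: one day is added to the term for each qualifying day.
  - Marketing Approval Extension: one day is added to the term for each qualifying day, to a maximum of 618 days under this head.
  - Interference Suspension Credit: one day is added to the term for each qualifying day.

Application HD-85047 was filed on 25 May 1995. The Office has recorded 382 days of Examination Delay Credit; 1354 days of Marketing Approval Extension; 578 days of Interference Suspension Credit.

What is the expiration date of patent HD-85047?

Base term: filing date + 19 years → 25 May 2014.
Examination Delay Credit: +382 days → 11 June 2015.
Marketing Approval Extension: 1354 days claimed exceeds the 618-day cap, so +618 days → 18 February 2017.
Interference Suspension Credit: +578 days → 19 September 2018.

September 19, 2018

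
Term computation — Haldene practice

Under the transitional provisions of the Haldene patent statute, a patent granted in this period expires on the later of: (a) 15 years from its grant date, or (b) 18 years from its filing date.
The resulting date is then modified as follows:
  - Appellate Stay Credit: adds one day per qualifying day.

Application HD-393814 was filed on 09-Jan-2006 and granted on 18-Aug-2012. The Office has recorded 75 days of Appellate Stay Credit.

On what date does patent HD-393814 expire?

2027-11-01

(a) grant + 15 years → 18 August 2027.
(b) filing + 18 years → 9 January 2024.
Later of the two: 18 August 2027.
Appellate Stay Credit: +75 days → 1 November 2027.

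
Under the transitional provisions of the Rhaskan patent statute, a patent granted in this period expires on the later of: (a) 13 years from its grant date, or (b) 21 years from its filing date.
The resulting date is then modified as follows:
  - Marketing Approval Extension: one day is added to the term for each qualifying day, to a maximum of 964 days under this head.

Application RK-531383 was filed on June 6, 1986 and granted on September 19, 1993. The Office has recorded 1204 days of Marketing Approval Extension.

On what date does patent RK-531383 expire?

(a) grant + 13 years → 19 September 2006.
(b) filing + 21 years → 6 June 2007.
Later of the two: 6 June 2007.
Marketing Approval Extension: 1204 days claimed exceeds the 964-day cap, so +964 days → 25 January 2010.

January 25, 2010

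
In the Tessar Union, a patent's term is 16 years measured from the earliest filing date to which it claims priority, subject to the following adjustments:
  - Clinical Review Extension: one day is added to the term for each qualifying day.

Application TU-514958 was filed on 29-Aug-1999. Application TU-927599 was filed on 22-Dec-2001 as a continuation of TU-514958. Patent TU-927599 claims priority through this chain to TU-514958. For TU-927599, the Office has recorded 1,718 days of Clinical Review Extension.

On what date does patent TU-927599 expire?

May 12, 2020

Earliest priority filing: 29 August 1999.
Base term: 29 August 1999 + 16 years → 29 August 2015.
Clinical Review Extension: +1718 days → 12 May 2020.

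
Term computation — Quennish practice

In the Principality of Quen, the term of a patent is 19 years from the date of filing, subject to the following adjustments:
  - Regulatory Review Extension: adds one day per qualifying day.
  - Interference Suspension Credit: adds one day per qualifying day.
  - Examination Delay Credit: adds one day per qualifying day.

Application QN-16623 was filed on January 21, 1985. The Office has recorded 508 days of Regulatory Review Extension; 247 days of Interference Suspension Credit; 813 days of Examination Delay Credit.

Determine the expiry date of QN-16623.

May 7, 2008

Base term: filing date + 19 years → 21 January 2004.
Regulatory Review Extension: +508 days → 12 June 2005.
Interference Suspension Credit: +247 days → 14 February 2006.
Examination Delay Credit: +813 days → 7 May 2008.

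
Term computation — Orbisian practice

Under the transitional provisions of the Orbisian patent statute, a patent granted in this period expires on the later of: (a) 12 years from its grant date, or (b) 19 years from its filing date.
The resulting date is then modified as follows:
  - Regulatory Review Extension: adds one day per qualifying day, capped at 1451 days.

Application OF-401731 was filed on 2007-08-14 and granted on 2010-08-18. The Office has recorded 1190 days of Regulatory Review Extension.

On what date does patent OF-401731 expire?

(a) grant + 12 years → 18 August 2022.
(b) filing + 19 years → 14 August 2026.
Later of the two: 14 August 2026.
Regulatory Review Extension: 1190 days (within the 1451-day cap) → +1190 days → 16 November 2029.

2029-11-16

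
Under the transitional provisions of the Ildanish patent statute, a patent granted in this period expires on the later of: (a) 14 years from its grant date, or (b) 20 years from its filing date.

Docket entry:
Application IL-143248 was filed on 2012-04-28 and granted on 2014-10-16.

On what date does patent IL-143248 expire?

April 28, 2032

(a) grant + 14 years → 16 October 2028.
(b) filing + 20 years → 28 April 2032.
Later of the two: 28 April 2032.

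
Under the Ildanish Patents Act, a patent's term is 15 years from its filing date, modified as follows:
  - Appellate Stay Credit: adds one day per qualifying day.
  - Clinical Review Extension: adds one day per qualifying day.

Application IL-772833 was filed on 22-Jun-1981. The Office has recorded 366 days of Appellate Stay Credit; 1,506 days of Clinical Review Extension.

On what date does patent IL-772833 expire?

2001-08-07

Base term: filing date + 15 years → 22 June 1996.
Appellate Stay Credit: +366 days → 23 June 1997.
Clinical Review Extension: +1506 days → 7 August 2001.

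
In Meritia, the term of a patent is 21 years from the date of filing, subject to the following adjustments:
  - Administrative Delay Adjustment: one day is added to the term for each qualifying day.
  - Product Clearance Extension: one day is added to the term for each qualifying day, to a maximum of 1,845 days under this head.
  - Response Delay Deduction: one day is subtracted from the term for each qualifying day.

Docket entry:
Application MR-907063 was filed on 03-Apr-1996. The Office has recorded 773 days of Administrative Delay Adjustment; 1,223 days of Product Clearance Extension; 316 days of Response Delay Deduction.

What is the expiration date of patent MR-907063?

2021-11-08

Base term: filing date + 21 years → 3 April 2017.
Administrative Delay Adjustment: +773 days → 16 May 2019.
Product Clearance Extension: 1223 days (within the 1845-day cap) → +1223 days → 20 September 2022.
Response Delay Deduction: −316 days → 8 November 2021.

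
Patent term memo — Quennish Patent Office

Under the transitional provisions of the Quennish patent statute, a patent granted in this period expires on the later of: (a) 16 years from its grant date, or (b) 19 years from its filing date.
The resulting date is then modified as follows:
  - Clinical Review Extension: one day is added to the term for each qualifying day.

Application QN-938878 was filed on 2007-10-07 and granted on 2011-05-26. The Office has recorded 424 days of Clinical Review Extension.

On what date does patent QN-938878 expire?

(a) grant + 16 years → 26 May 2027.
(b) filing + 19 years → 7 October 2026.
Later of the two: 26 May 2027.
Clinical Review Extension: +424 days → 23 July 2028.

2028-07-23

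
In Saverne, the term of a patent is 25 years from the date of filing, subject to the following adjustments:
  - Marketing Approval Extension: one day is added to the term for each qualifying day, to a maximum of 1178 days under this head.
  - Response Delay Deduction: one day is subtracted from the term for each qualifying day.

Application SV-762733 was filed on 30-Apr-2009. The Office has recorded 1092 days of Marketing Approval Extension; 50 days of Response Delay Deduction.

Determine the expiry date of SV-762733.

Base term: filing date + 25 years → 30 April 2034.
Marketing Approval Extension: 1092 days (within the 1178-day cap) → +1092 days → 26 April 2037.
Response Delay Deduction: −50 days → 7 March 2037.

March 7, 2037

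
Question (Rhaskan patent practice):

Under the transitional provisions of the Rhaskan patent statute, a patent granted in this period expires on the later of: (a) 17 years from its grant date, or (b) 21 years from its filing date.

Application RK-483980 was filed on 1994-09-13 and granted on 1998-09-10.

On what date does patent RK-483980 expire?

(a) grant + 17 years → 10 September 2015.
(b) filing + 21 years → 13 September 2015.
Later of the two: 13 September 2015.

2015-09-13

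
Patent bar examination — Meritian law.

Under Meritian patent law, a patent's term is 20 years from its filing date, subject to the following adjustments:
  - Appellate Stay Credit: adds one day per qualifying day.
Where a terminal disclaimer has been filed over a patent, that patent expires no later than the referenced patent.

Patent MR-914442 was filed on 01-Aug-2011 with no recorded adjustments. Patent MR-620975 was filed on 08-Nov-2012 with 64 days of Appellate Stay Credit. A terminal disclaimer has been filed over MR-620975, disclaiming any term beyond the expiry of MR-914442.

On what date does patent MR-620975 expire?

Natural term of MR-620975:
  Base: filing + 20 years → 8 November 2032.
  Appellate Stay Credit: +64 days → 11 January 2033.
Expiry of referenced patent MR-914442:
  Base: filing + 20 years → 1 August 2031.
Terminal disclaimer: MR-620975 expires on the earlier of 11 January 2033 and 1 August 2031.

August 1, 2031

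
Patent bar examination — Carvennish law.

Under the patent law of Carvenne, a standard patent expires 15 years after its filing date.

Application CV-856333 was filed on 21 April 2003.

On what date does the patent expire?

Filing date + 15 years → 21 April 2018.

2018-04-21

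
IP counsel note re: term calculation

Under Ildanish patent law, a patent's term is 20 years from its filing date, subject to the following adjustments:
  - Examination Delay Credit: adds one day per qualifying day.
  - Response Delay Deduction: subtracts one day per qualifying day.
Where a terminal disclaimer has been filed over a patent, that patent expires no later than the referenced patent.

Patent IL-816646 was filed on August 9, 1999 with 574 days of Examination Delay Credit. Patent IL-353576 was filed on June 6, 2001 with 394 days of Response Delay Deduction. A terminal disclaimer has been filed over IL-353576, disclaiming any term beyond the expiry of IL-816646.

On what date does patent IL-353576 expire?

Natural term of IL-353576:
  Base: filing + 20 years → 6 June 2021.
  Response Delay Deduction: −394 days → 8 May 2020.
Expiry of referenced patent IL-816646:
  Base: filing + 20 years → 9 August 2019.
  Examination Delay Credit: +574 days → 5 March 2021.
Terminal disclaimer: IL-353576 expires on the earlier of 8 May 2020 and 5 March 2021.

2020-05-08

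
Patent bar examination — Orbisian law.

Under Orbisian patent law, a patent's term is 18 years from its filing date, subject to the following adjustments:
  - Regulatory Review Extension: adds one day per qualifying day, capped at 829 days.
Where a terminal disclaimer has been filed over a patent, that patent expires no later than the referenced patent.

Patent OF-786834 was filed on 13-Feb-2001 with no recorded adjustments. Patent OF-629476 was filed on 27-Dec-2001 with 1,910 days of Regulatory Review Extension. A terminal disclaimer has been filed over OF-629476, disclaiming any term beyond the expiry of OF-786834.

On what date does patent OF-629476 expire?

February 13, 2019

Natural term of OF-629476:
  Base: filing + 18 years → 27 December 2019.
  Regulatory Review Extension: 1910 days claimed exceeds the 829-day cap, so +829 days → 4 April 2022.
Expiry of referenced patent OF-786834:
  Base: filing + 18 years → 13 February 2019.
Terminal disclaimer: OF-629476 expires on the earlier of 4 April 2022 and 13 February 2019.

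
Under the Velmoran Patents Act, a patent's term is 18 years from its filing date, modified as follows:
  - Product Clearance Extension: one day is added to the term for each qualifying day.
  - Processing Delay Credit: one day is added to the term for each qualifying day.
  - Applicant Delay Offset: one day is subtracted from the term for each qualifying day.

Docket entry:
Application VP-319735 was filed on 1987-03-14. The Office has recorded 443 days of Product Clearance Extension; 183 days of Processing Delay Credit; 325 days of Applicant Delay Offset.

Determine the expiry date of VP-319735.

2006-01-09

Base term: filing date + 18 years → 14 March 2005.
Product Clearance Extension: +443 days → 31 May 2006.
Processing Delay Credit: +183 days → 30 November 2006.
Applicant Delay Offset: −325 days → 9 January 2006.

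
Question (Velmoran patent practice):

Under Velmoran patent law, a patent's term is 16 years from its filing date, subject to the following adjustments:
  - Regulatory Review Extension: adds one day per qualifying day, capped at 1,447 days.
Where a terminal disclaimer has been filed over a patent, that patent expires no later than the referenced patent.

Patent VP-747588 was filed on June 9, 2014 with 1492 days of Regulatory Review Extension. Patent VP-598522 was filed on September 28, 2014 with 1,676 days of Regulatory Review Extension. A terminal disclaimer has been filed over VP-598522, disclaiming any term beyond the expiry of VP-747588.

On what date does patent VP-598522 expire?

Natural term of VP-598522:
  Base: filing + 16 years → 28 September 2030.
  Regulatory Review Extension: 1676 days claimed exceeds the 1447-day cap, so +1447 days → 14 September 2034.
Expiry of referenced patent VP-747588:
  Base: filing + 16 years → 9 June 2030.
  Regulatory Review Extension: 1492 days claimed exceeds the 1447-day cap, so +1447 days → 26 May 2034.
Terminal disclaimer: VP-598522 expires on the earlier of 14 September 2034 and 26 May 2034.

May 26, 2034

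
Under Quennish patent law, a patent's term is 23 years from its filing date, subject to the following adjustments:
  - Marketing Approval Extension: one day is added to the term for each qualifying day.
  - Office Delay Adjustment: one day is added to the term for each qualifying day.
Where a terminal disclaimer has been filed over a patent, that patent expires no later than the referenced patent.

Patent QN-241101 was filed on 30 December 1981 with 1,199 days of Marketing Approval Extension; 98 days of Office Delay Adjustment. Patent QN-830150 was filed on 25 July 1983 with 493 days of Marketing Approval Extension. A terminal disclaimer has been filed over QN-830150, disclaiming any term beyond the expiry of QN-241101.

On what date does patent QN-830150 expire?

Natural term of QN-830150:
  Base: filing + 23 years → 25 July 2006.
  Marketing Approval Extension: +493 days → 30 November 2007.
Expiry of referenced patent QN-241101:
  Base: filing + 23 years → 30 December 2004.
  Marketing Approval Extension: +1199 days → 12 April 2008.
  Office Delay Adjustment: +98 days → 19 July 2008.
Terminal disclaimer: QN-830150 expires on the earlier of 30 November 2007 and 19 July 2008.

November 30, 2007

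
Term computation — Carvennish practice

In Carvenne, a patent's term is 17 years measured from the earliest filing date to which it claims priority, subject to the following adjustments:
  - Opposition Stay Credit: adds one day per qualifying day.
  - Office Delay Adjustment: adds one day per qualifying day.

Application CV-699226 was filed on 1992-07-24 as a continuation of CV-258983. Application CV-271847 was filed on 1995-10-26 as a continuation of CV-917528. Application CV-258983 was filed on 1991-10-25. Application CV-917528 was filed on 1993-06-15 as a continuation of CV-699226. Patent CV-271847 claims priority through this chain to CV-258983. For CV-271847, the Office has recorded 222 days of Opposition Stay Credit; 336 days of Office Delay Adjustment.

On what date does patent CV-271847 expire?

May 6, 2010

Earliest priority filing: 25 October 1991.
Base term: 25 October 1991 + 17 years → 25 October 2008.
Opposition Stay Credit: +222 days → 4 June 2009.
Office Delay Adjustment: +336 days → 6 May 2010.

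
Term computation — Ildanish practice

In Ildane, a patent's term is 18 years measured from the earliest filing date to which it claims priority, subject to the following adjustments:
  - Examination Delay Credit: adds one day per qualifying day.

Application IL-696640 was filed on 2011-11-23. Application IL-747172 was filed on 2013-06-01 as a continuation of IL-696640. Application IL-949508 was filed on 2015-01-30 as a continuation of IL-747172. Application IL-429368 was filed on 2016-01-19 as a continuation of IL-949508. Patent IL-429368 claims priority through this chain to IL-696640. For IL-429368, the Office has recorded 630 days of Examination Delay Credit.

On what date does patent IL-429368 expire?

Earliest priority filing: 23 November 2011.
Base term: 23 November 2011 + 18 years → 23 November 2029.
Examination Delay Credit: +630 days → 15 August 2031.

August 15, 2031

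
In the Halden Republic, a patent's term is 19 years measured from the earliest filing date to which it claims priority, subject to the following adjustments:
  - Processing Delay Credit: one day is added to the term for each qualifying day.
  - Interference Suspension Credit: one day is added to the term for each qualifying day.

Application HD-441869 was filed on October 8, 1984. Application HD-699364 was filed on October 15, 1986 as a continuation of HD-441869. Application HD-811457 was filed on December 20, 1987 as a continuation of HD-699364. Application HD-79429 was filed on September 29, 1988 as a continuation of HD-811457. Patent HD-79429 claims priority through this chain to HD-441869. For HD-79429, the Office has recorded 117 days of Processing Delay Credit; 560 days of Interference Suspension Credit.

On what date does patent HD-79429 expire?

Earliest priority filing: 8 October 1984.
Base term: 8 October 1984 + 19 years → 8 October 2003.
Processing Delay Credit: +117 days → 2 February 2004.
Interference Suspension Credit: +560 days → 15 August 2005.

August 15, 2005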